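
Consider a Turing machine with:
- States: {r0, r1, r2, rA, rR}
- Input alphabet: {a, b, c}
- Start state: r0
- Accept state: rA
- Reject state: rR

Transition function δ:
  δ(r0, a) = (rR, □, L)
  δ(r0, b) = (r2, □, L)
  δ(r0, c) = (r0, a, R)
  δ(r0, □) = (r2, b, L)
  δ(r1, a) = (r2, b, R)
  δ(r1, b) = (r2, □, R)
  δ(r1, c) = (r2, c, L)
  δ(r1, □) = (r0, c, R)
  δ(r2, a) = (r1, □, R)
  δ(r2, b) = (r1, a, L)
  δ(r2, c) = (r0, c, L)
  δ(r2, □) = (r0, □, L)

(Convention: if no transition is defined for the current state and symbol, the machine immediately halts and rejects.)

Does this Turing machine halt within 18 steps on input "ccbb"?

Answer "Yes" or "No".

Execution trace:
Initial: [r0]ccbb
Step 1: δ(r0, c) = (r0, a, R) → a[r0]cbb
Step 2: δ(r0, c) = (r0, a, R) → aa[r0]bb
Step 3: δ(r0, b) = (r2, □, L) → a[r2]a□b
Step 4: δ(r2, a) = (r1, □, R) → a□[r1]□b
Step 5: δ(r1, □) = (r0, c, R) → a□c[r0]b
Step 6: δ(r0, b) = (r2, □, L) → a□[r2]c□
Step 7: δ(r2, c) = (r0, c, L) → a[r0]□c□
Step 8: δ(r0, □) = (r2, b, L) → [r2]abc□
Step 9: δ(r2, a) = (r1, □, R) → □[r1]bc□
Step 10: δ(r1, b) = (r2, □, R) → □□[r2]c□
Step 11: δ(r2, c) = (r0, c, L) → □[r0]□c□
Step 12: δ(r0, □) = (r2, b, L) → [r2]□bc□
Step 13: δ(r2, □) = (r0, □, L) → [r0]□□bc□
Step 14: δ(r0, □) = (r2, b, L) → [r2]□b□bc□
Step 15: δ(r2, □) = (r0, □, L) → [r0]□□b□bc□
Step 16: δ(r0, □) = (r2, b, L) → [r2]□b□b□bc□
Step 17: δ(r2, □) = (r0, □, L) → [r0]□□b□b□bc□
Step 18: δ(r0, □) = (r2, b, L) → [r2]□b□b□b□bc□

The machine has not reached a halting state after 18 steps.
The machine did not halt within the 18-step bound.

Answer: No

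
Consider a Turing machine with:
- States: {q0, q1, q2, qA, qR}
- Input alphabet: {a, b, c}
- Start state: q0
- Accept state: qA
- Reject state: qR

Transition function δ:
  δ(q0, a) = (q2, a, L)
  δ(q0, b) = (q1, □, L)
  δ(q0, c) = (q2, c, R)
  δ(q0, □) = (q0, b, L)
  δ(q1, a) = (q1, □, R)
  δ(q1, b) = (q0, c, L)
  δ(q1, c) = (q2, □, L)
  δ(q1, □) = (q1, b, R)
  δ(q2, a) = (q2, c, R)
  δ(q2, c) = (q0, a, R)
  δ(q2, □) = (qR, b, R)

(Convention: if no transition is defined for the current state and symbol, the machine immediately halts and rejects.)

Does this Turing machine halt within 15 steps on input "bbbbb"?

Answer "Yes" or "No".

Execution trace:
Initial: [q0]bbbbb
Step 1: δ(q0, b) = (q1, □, L) → [q1]□□bbbb
Step 2: δ(q1, □) = (q1, b, R) → b[q1]□bbbb
Step 3: δ(q1, □) = (q1, b, R) → bb[q1]bbbb
Step 4: δ(q1, b) = (q0, c, L) → b[q0]bcbbb
Step 5: δ(q0, b) = (q1, □, L) → [q1]b□cbbb
Step 6: δ(q1, b) = (q0, c, L) → [q0]□c□cbbb
Step 7: δ(q0, □) = (q0, b, L) → [q0]□bc□cbbb
Step 8: δ(q0, □) = (q0, b, L) → [q0]□bbc□cbbb
Step 9: δ(q0, □) = (q0, b, L) → [q0]□bbbc□cbbb
Step 10: δ(q0, □) = (q0, b, L) → [q0]□bbbbc□cbbb
Step 11: δ(q0, □) = (q0, b, L) → [q0]□bbbbbc□cbbb
Step 12: δ(q0, □) = (q0, b, L) → [q0]□bbbbbbc□cbbb
Step 13: δ(q0, □) = (q0, b, L) → [q0]□bbbbbbbc□cbbb
Step 14: δ(q0, □) = (q0, b, L) → [q0]□bbbbbbbbc□cbbb
Step 15: δ(q0, □) = (q0, b, L) → [q0]□bbbbbbbbbc□cbbb

The machine has not reached a halting state after 15 steps.
The machine did not halt within the 15-step bound.

Answer: No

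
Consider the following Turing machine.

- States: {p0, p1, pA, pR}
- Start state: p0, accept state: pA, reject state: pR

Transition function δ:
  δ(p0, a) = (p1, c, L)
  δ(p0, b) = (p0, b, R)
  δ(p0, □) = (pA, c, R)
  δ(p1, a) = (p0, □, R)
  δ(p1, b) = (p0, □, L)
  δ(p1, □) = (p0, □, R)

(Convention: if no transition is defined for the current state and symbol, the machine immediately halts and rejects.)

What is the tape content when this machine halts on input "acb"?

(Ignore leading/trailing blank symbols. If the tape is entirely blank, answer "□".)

Execution trace:
Initial: [p0]acb
Step 1: δ(p0, a) = (p1, c, L) → [p1]□ccb
Step 2: δ(p1, □) = (p0, □, R) → □[p0]ccb

No transition is defined for δ(p0, c). By convention the machine halts and rejects.

Final tape (ignoring leading/trailing blanks): ccb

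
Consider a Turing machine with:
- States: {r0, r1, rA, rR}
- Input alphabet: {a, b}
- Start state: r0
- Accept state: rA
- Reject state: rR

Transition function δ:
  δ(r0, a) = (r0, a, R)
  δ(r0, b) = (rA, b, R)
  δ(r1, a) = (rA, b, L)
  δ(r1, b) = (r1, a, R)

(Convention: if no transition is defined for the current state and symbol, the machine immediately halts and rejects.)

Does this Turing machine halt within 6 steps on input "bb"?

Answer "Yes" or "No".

Execution trace:
Initial: [r0]bb
Step 1: δ(r0, b) = (rA, b, R) → b[rA]b

The machine reaches the accept state rA and halts.
The machine halted after 1 step (within the 6-step bound).

Answer: Yes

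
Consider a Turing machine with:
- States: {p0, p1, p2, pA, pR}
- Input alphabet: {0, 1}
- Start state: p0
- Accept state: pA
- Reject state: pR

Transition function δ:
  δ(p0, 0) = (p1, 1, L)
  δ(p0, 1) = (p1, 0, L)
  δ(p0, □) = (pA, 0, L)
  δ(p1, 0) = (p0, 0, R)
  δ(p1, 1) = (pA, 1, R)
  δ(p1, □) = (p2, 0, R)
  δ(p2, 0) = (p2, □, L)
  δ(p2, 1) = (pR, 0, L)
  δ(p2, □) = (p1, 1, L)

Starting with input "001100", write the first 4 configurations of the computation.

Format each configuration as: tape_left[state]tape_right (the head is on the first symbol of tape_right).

Transitions applied:
Step 1: δ(p0, 0) = (p1, 1, L)
Step 2: δ(p1, □) = (p2, 0, R)
Step 3: δ(p2, 1) = (pR, 0, L)

The first 4 configurations are:
[p0]001100 ⊢ [p1]□101100 ⊢ 0[p2]101100 ⊢ [pR]0001100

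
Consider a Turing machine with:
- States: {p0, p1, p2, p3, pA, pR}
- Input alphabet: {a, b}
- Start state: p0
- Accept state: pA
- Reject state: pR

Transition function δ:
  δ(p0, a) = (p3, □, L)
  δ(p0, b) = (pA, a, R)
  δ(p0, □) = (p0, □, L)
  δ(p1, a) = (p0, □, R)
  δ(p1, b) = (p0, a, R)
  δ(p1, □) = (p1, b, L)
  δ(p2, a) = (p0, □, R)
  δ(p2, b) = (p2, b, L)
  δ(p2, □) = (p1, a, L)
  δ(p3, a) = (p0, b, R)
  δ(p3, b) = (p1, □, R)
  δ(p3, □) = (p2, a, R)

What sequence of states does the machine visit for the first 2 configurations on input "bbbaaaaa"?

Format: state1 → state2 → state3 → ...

Execution trace:
Initial: [p0]bbbaaaaa
Step 1: δ(p0, b) = (pA, a, R) → a[pA]bbaaaaa

The machine reaches the accept state pA and halts.

State sequence: p0 → pA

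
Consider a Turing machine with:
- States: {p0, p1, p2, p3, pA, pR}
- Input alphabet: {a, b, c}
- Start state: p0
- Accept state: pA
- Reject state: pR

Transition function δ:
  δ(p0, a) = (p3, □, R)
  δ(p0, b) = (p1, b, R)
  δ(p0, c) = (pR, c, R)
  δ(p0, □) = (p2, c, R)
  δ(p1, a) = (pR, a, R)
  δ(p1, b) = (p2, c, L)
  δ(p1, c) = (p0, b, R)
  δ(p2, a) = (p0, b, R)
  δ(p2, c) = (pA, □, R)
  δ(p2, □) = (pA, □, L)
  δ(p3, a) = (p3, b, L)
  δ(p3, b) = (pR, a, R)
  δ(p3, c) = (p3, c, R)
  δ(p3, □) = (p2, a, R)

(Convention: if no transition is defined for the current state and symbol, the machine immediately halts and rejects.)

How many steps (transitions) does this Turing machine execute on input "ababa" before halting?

Execution trace:
Initial: [p0]ababa
Step 1: δ(p0, a) = (p3, □, R) → □[p3]baba
Step 2: δ(p3, b) = (pR, a, R) → □a[pR]aba

The machine reaches the reject state pR and halts.

The machine executed 2 steps before halting.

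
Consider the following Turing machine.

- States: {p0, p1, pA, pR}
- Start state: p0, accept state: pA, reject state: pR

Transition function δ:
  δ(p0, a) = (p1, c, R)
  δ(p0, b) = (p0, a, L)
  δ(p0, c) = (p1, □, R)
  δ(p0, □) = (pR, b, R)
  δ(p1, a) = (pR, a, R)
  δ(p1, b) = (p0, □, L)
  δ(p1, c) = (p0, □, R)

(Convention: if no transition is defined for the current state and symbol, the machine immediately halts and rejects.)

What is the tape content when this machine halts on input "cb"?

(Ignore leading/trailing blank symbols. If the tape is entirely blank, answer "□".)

Execution trace:
Initial: [p0]cb
Step 1: δ(p0, c) = (p1, □, R) → □[p1]b
Step 2: δ(p1, b) = (p0, □, L) → [p0]□□
Step 3: δ(p0, □) = (pR, b, R) → b[pR]□

The machine reaches the reject state pR and halts.

Final tape (ignoring leading/trailing blanks): b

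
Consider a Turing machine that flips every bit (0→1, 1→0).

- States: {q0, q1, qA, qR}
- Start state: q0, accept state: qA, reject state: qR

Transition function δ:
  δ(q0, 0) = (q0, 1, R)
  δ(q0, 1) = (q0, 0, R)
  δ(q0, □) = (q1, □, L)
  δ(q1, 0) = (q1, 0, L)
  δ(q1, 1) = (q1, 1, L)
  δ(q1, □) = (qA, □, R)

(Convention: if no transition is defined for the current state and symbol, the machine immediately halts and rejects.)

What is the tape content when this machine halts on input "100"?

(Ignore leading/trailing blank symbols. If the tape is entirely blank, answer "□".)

Execution trace:
Initial: [q0]100
Step 1: δ(q0, 1) = (q0, 0, R) → 0[q0]00
Step 2: δ(q0, 0) = (q0, 1, R) → 01[q0]0
Step 3: δ(q0, 0) = (q0, 1, R) → 011[q0]□
Step 4: δ(q0, □) = (q1, □, L) → 01[q1]1□
Step 5: δ(q1, 1) = (q1, 1, L) → 0[q1]11□
Step 6: δ(q1, 1) = (q1, 1, L) → [q1]011□
Step 7: δ(q1, 0) = (q1, 0, L) → [q1]□011□
Step 8: δ(q1, □) = (qA, □, R) → □[qA]011□

The machine reaches the accept state qA and halts.

Final tape (ignoring leading/trailing blanks): 011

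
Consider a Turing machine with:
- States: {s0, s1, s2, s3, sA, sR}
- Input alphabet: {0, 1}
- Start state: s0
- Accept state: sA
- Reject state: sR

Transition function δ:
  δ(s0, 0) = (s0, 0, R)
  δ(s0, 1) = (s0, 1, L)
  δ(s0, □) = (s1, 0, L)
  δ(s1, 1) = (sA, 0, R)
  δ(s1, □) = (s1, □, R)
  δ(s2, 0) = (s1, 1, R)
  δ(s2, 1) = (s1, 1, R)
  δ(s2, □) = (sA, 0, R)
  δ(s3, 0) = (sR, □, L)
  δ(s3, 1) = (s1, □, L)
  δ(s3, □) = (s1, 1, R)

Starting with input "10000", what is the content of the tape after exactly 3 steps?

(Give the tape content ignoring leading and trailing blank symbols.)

Execution trace:
Initial: [s0]10000
Step 1: δ(s0, 1) = (s0, 1, L) → [s0]□10000
Step 2: δ(s0, □) = (s1, 0, L) → [s1]□010000
Step 3: δ(s1, □) = (s1, □, R) → □[s1]010000

No transition is defined for δ(s1, 0). By convention the machine halts and rejects.

After 3 steps, the tape (ignoring leading/trailing blanks) is: 010000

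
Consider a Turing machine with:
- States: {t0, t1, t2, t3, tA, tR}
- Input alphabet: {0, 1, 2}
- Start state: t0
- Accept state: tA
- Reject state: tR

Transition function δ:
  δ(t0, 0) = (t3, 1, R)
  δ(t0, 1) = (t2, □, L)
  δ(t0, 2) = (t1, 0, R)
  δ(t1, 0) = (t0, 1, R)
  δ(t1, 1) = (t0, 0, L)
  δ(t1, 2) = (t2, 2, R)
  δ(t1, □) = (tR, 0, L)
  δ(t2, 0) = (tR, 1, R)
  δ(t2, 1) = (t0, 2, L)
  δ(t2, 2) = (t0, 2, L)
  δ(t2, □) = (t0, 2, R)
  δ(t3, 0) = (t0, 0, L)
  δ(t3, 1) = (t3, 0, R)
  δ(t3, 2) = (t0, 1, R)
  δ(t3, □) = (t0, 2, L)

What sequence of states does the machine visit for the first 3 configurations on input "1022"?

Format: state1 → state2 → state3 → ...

Execution trace:
Initial: [t0]1022
Step 1: δ(t0, 1) = (t2, □, L) → [t2]□□022
Step 2: δ(t2, □) = (t0, 2, R) → 2[t0]□022

No transition is defined for δ(t0, □). By convention the machine halts and rejects.

State sequence: t0 → t2 → t0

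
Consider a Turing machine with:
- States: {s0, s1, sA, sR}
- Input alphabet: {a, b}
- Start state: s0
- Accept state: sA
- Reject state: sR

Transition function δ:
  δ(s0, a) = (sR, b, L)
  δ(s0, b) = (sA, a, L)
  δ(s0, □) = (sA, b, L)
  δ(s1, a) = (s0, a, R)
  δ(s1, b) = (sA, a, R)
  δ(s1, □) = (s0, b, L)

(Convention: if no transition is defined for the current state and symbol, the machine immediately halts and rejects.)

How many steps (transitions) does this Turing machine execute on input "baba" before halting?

Execution trace:
Initial: [s0]baba
Step 1: δ(s0, b) = (sA, a, L) → [sA]□aaba

The machine reaches the accept state sA and halts.

The machine executed 1 step before halting.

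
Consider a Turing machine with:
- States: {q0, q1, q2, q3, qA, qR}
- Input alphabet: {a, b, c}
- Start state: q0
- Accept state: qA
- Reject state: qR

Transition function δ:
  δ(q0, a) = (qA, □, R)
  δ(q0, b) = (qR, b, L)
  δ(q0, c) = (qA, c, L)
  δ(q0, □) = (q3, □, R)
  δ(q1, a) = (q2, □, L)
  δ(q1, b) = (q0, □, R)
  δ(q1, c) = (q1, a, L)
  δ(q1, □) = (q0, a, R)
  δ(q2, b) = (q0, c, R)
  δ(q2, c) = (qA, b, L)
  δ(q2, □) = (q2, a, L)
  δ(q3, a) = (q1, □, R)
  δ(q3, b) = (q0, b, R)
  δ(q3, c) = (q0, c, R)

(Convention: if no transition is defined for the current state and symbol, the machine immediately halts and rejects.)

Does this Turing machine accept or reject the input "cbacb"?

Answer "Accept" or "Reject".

Execution trace:
Initial: [q0]cbacb
Step 1: δ(q0, c) = (qA, c, L) → [qA]□cbacb

The machine reaches the accept state qA and halts.

Answer: Accept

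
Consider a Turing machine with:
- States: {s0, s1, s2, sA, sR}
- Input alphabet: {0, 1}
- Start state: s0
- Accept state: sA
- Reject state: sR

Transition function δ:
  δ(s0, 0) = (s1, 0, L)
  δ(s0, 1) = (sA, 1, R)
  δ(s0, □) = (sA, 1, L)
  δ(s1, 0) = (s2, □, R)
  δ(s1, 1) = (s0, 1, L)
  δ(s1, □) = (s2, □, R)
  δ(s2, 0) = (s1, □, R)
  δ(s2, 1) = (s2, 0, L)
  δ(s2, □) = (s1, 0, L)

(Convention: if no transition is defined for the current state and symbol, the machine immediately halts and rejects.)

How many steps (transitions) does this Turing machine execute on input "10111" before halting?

Execution trace:
Initial: [s0]10111
Step 1: δ(s0, 1) = (sA, 1, R) → 1[sA]0111

The machine reaches the accept state sA and halts.

The machine executed 1 step before halting.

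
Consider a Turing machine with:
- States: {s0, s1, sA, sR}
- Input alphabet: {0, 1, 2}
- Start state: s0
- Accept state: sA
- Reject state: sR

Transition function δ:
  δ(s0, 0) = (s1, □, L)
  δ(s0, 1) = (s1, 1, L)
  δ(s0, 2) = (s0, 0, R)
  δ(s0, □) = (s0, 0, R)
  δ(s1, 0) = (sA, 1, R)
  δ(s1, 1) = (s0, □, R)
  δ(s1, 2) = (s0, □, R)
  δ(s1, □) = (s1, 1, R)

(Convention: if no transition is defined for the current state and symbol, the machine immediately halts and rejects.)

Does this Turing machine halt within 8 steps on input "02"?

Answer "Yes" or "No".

Execution trace:
Initial: [s0]02
Step 1: δ(s0, 0) = (s1, □, L) → [s1]□□2
Step 2: δ(s1, □) = (s1, 1, R) → 1[s1]□2
Step 3: δ(s1, □) = (s1, 1, R) → 11[s1]2
Step 4: δ(s1, 2) = (s0, □, R) → 11□[s0]□
Step 5: δ(s0, □) = (s0, 0, R) → 11□0[s0]□
Step 6: δ(s0, □) = (s0, 0, R) → 11□00[s0]□
Step 7: δ(s0, □) = (s0, 0, R) → 11□000[s0]□
Step 8: δ(s0, □) = (s0, 0, R) → 11□0000[s0]□

The machine has not reached a halting state after 8 steps.
The machine did not halt within the 8-step bound.

Answer: No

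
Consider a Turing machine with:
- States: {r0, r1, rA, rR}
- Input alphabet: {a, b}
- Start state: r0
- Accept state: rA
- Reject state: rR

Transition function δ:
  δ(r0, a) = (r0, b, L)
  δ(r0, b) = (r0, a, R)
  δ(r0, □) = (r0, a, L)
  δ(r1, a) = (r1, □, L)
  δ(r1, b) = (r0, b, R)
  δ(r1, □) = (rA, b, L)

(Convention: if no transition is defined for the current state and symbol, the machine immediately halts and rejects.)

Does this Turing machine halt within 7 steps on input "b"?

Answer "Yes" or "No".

Execution trace:
Initial: [r0]b
Step 1: δ(r0, b) = (r0, a, R) → a[r0]□
Step 2: δ(r0, □) = (r0, a, L) → [r0]aa
Step 3: δ(r0, a) = (r0, b, L) → [r0]□ba
Step 4: δ(r0, □) = (r0, a, L) → [r0]□aba
Step 5: δ(r0, □) = (r0, a, L) → [r0]□aaba
Step 6: δ(r0, □) = (r0, a, L) → [r0]□aaaba
Step 7: δ(r0, □) = (r0, a, L) → [r0]□aaaaba

The machine has not reached a halting state after 7 steps.
The machine did not halt within the 7-step bound.

Answer: No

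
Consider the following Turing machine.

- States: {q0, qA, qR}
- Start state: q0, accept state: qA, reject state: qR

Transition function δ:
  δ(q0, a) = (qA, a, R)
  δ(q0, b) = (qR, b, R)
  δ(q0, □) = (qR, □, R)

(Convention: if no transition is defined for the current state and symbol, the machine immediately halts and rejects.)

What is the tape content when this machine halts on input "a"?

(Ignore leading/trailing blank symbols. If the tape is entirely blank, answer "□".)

Execution trace:
Initial: [q0]a
Step 1: δ(q0, a) = (qA, a, R) → a[qA]□

The machine reaches the accept state qA and halts.

Final tape (ignoring leading/trailing blanks): a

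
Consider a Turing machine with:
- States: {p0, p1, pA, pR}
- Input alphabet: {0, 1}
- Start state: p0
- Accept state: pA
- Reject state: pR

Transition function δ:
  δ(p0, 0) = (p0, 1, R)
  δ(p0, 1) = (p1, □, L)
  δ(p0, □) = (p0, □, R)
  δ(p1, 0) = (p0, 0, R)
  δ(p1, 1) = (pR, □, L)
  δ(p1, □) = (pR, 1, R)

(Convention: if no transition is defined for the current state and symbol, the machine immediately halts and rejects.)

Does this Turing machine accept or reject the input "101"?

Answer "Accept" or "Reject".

Execution trace:
Initial: [p0]101
Step 1: δ(p0, 1) = (p1, □, L) → [p1]□□01
Step 2: δ(p1, □) = (pR, 1, R) → 1[pR]□01

The machine reaches the reject state pR and halts.

Answer: Reject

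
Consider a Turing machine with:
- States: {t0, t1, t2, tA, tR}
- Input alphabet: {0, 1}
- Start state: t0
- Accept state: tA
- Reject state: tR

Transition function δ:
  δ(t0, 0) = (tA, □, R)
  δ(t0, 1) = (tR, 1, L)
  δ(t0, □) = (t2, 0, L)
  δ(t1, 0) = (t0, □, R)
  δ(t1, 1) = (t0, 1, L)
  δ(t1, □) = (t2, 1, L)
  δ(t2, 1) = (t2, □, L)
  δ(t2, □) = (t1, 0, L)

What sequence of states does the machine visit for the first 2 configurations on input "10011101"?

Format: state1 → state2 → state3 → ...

Execution trace:
Initial: [t0]10011101
Step 1: δ(t0, 1) = (tR, 1, L) → [tR]□10011101

The machine reaches the reject state tR and halts.

State sequence: t0 → tR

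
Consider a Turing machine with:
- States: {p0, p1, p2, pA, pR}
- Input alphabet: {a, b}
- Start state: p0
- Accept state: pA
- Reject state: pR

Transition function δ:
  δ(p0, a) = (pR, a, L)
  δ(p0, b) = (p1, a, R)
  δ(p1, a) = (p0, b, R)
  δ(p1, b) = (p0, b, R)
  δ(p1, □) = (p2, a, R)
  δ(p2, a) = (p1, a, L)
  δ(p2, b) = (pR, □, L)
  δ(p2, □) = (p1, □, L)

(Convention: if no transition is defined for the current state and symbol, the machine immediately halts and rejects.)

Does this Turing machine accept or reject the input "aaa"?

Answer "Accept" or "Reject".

Execution trace:
Initial: [p0]aaa
Step 1: δ(p0, a) = (pR, a, L) → [pR]□aaa

The machine reaches the reject state pR and halts.

Answer: Reject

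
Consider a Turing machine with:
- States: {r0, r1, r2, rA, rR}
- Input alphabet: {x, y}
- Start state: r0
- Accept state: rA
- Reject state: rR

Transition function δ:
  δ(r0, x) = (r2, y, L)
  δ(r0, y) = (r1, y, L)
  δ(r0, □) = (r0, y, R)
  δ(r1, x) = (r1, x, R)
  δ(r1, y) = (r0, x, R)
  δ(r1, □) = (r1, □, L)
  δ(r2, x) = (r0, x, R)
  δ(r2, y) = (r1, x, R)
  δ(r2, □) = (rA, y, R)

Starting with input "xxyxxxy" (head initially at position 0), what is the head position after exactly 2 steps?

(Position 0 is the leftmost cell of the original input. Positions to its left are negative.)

Execution trace (head position shown):
Step 0: [r0]xxyxxxy  (head at position 0)
Step 1: move left → [r2]□yxyxxxy  (head at position -1)
Step 2: move right → y[rA]yxyxxxy  (head at position 0)

After 2 steps, the head is at position 0.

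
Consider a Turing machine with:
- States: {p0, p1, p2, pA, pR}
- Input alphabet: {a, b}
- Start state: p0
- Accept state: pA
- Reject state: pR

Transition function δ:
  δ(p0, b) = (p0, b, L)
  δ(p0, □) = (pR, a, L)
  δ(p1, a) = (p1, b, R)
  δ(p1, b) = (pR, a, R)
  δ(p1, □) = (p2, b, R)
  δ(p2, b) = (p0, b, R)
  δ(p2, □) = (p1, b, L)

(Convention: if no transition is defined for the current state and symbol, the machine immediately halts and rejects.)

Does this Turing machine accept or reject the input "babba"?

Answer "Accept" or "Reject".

Execution trace:
Initial: [p0]babba
Step 1: δ(p0, b) = (p0, b, L) → [p0]□babba
Step 2: δ(p0, □) = (pR, a, L) → [pR]□ababba

The machine reaches the reject state pR and halts.

Answer: Reject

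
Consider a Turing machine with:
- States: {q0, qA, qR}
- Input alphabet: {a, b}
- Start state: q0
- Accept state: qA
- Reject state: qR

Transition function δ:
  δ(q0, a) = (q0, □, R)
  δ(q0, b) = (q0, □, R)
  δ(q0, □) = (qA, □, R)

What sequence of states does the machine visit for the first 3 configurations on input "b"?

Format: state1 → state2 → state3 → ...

Execution trace:
Initial: [q0]b
Step 1: δ(q0, b) = (q0, □, R) → □[q0]□
Step 2: δ(q0, □) = (qA, □, R) → □□[qA]□

The machine reaches the accept state qA and halts.

State sequence: q0 → q0 → qA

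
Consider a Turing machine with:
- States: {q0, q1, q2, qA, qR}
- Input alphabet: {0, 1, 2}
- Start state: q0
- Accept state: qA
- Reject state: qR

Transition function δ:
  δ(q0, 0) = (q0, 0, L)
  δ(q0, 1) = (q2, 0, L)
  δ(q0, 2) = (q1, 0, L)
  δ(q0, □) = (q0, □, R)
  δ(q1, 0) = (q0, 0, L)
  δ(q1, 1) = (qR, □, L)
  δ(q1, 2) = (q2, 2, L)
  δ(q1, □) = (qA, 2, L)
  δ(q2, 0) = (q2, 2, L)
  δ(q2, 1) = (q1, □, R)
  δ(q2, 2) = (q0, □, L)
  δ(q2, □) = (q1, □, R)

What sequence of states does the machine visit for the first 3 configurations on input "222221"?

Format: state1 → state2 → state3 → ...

Execution trace:
Initial: [q0]222221
Step 1: δ(q0, 2) = (q1, 0, L) → [q1]□022221
Step 2: δ(q1, □) = (qA, 2, L) → [qA]□2022221

The machine reaches the accept state qA and halts.

State sequence: q0 → q1 → qA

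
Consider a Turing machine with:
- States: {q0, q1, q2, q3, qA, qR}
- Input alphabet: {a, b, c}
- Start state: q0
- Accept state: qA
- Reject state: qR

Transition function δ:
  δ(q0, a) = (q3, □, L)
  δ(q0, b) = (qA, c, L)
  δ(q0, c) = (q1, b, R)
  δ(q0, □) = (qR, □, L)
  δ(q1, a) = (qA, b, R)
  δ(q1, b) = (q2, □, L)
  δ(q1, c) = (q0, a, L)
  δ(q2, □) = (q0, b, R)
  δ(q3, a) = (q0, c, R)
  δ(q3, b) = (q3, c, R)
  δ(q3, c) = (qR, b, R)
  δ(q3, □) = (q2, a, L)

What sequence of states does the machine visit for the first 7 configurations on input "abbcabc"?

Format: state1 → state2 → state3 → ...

Execution trace:
Initial: [q0]abbcabc
Step 1: δ(q0, a) = (q3, □, L) → [q3]□□bbcabc
Step 2: δ(q3, □) = (q2, a, L) → [q2]□a□bbcabc
Step 3: δ(q2, □) = (q0, b, R) → b[q0]a□bbcabc
Step 4: δ(q0, a) = (q3, □, L) → [q3]b□□bbcabc
Step 5: δ(q3, b) = (q3, c, R) → c[q3]□□bbcabc
Step 6: δ(q3, □) = (q2, a, L) → [q2]ca□bbcabc

No transition is defined for δ(q2, c). By convention the machine halts and rejects.

State sequence: q0 → q3 → q2 → q0 → q3 → q3 → q2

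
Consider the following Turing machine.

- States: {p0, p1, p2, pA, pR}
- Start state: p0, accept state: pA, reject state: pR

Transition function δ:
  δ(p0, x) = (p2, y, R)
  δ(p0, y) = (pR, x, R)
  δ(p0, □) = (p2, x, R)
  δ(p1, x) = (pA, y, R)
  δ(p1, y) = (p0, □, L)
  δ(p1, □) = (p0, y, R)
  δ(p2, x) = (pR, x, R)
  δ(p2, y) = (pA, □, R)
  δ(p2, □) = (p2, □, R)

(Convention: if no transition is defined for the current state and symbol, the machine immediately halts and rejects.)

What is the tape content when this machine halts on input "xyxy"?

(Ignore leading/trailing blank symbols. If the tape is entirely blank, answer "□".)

Execution trace:
Initial: [p0]xyxy
Step 1: δ(p0, x) = (p2, y, R) → y[p2]yxy
Step 2: δ(p2, y) = (pA, □, R) → y□[pA]xy

The machine reaches the accept state pA and halts.

Final tape (ignoring leading/trailing blanks): y□xy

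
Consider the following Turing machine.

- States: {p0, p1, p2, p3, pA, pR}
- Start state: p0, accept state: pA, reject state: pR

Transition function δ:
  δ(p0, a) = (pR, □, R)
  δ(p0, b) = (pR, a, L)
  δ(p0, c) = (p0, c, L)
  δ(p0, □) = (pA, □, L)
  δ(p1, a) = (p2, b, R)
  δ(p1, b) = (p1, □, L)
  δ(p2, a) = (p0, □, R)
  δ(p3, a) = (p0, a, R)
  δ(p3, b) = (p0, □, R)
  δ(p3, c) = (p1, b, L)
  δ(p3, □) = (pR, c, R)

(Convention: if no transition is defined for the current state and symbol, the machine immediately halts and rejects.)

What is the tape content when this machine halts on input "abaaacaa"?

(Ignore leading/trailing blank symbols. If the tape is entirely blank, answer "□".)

Execution trace:
Initial: [p0]abaaacaa
Step 1: δ(p0, a) = (pR, □, R) → □[pR]baaacaa

The machine reaches the reject state pR and halts.

Final tape (ignoring leading/trailing blanks): baaacaa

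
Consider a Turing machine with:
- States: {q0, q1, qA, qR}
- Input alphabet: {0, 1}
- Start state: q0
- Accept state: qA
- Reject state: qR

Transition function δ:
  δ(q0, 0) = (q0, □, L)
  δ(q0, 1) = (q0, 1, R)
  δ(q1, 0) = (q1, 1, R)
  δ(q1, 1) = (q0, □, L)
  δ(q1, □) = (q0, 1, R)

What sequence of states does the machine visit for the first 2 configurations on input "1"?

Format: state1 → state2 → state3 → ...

Execution trace:
Initial: [q0]1
Step 1: δ(q0, 1) = (q0, 1, R) → 1[q0]□

No transition is defined for δ(q0, □). By convention the machine halts and rejects.

State sequence: q0 → q0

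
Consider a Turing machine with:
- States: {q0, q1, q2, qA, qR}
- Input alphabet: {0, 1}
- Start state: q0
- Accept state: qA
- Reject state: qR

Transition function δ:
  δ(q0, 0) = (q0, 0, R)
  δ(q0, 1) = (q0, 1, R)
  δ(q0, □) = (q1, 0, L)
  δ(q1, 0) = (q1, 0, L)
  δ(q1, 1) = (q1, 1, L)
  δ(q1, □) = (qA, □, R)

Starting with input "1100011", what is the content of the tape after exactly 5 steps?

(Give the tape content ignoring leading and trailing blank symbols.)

Execution trace:
Initial: [q0]1100011
Step 1: δ(q0, 1) = (q0, 1, R) → 1[q0]100011
Step 2: δ(q0, 1) = (q0, 1, R) → 11[q0]00011
Step 3: δ(q0, 0) = (q0, 0, R) → 110[q0]0011
Step 4: δ(q0, 0) = (q0, 0, R) → 1100[q0]011
Step 5: δ(q0, 0) = (q0, 0, R) → 11000[q0]11

After 5 steps, the tape (ignoring leading/trailing blanks) is: 1100011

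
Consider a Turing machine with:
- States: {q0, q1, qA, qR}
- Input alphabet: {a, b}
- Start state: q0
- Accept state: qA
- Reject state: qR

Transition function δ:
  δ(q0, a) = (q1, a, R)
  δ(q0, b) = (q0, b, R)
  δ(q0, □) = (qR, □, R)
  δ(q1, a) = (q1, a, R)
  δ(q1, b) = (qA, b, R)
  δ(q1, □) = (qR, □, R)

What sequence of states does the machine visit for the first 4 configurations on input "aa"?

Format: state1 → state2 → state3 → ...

Execution trace:
Initial: [q0]aa
Step 1: δ(q0, a) = (q1, a, R) → a[q1]a
Step 2: δ(q1, a) = (q1, a, R) → aa[q1]□
Step 3: δ(q1, □) = (qR, □, R) → aa□[qR]□

The machine reaches the reject state qR and halts.

State sequence: q0 → q1 → q1 → qR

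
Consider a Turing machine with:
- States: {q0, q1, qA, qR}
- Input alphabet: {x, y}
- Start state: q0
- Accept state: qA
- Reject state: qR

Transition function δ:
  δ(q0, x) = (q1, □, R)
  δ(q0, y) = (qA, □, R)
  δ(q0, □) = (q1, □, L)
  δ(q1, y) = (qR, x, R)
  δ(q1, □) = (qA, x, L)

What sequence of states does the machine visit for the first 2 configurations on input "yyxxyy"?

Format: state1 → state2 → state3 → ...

Execution trace:
Initial: [q0]yyxxyy
Step 1: δ(q0, y) = (qA, □, R) → □[qA]yxxyy

The machine reaches the accept state qA and halts.

State sequence: q0 → qA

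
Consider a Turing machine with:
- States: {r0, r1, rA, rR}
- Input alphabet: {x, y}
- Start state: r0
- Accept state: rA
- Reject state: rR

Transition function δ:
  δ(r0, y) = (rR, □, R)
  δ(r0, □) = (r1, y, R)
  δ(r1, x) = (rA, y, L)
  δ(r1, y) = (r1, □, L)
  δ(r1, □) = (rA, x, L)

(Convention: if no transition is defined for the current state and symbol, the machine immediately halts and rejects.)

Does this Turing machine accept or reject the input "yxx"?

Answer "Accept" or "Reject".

Execution trace:
Initial: [r0]yxx
Step 1: δ(r0, y) = (rR, □, R) → □[rR]xx

The machine reaches the reject state rR and halts.

Answer: Reject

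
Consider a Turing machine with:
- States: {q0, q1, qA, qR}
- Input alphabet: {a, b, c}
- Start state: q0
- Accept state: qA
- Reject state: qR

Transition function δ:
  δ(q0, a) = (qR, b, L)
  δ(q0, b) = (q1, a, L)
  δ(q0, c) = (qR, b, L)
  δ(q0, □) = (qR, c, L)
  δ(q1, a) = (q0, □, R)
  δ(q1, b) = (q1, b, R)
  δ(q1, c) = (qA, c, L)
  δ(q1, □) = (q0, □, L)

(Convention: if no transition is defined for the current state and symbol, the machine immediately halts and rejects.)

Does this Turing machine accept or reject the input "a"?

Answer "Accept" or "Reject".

Execution trace:
Initial: [q0]a
Step 1: δ(q0, a) = (qR, b, L) → [qR]□b

The machine reaches the reject state qR and halts.

Answer: Reject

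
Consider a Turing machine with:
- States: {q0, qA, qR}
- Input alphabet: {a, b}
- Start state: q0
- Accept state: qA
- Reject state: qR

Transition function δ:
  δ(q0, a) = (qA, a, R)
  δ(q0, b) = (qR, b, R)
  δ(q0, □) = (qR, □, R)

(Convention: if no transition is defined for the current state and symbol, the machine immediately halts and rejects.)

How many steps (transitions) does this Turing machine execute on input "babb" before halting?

Execution trace:
Initial: [q0]babb
Step 1: δ(q0, b) = (qR, b, R) → b[qR]abb

The machine reaches the reject state qR and halts.

The machine executed 1 step before halting.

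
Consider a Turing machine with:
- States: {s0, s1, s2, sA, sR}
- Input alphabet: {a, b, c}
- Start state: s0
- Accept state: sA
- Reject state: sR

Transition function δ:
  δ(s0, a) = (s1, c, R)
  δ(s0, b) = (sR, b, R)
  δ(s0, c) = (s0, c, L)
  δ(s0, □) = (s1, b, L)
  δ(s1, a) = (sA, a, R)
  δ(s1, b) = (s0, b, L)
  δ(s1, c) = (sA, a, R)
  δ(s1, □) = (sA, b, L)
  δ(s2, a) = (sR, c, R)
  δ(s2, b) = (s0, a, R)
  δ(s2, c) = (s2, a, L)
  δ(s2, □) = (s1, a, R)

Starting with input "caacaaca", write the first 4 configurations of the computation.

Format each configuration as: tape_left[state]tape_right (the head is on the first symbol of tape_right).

Transitions applied:
Step 1: δ(s0, c) = (s0, c, L)
Step 2: δ(s0, □) = (s1, b, L)
Step 3: δ(s1, □) = (sA, b, L)

The first 4 configurations are:
[s0]caacaaca ⊢ [s0]□caacaaca ⊢ [s1]□bcaacaaca ⊢ [sA]□bbcaacaaca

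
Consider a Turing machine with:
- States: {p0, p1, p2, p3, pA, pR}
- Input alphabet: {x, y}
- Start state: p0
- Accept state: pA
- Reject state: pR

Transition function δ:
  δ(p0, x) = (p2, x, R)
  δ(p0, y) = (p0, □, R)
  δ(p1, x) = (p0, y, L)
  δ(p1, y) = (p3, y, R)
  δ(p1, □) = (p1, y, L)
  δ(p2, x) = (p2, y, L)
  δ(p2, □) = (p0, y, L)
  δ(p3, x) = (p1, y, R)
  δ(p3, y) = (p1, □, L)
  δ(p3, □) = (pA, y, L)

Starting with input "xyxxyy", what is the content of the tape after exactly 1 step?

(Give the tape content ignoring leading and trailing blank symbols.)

Execution trace:
Initial: [p0]xyxxyy
Step 1: δ(p0, x) = (p2, x, R) → x[p2]yxxyy

No transition is defined for δ(p2, y). By convention the machine halts and rejects.

After 1 step, the tape (ignoring leading/trailing blanks) is: xyxxyy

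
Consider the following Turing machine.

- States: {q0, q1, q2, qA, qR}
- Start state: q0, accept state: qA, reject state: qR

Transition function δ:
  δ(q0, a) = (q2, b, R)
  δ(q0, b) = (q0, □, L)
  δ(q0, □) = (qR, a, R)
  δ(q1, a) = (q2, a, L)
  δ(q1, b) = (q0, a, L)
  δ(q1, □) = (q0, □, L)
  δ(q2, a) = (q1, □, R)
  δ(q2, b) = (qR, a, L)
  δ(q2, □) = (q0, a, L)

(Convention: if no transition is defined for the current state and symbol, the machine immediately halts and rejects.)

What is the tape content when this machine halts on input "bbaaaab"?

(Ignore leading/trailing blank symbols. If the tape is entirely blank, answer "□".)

Execution trace:
Initial: [q0]bbaaaab
Step 1: δ(q0, b) = (q0, □, L) → [q0]□□baaaab
Step 2: δ(q0, □) = (qR, a, R) → a[qR]□baaaab

The machine reaches the reject state qR and halts.

Final tape (ignoring leading/trailing blanks): a□baaaab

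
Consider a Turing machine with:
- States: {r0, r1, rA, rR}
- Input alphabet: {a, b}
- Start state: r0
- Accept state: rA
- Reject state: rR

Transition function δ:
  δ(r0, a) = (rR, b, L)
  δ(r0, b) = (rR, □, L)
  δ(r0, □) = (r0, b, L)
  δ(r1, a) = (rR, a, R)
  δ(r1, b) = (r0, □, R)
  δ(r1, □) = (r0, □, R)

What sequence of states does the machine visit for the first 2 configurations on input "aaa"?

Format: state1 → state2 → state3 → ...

Execution trace:
Initial: [r0]aaa
Step 1: δ(r0, a) = (rR, b, L) → [rR]□baa

The machine reaches the reject state rR and halts.

State sequence: r0 → rR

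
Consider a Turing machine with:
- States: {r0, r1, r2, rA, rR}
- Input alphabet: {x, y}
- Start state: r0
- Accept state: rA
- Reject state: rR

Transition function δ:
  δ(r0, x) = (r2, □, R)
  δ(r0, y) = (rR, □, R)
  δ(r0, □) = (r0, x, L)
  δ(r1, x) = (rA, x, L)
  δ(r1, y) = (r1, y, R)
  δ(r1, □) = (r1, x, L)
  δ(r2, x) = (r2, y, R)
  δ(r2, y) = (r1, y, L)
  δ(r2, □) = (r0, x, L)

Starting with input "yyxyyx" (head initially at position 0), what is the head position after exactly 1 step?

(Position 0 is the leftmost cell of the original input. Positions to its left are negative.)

Execution trace (head position shown):
Step 0: [r0]yyxyyx  (head at position 0)
Step 1: move right → □[rR]yxyyx  (head at position 1)

After 1 step, the head is at position 1.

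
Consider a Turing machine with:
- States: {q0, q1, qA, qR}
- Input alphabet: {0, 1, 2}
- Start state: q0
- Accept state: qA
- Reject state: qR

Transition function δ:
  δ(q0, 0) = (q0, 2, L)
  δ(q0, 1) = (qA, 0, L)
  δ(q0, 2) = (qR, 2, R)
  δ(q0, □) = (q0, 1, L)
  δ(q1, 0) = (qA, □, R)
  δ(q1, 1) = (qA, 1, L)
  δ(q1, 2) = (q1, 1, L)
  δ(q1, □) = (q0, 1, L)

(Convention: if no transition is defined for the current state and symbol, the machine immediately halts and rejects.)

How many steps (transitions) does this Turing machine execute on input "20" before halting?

Execution trace:
Initial: [q0]20
Step 1: δ(q0, 2) = (qR, 2, R) → 2[qR]0

The machine reaches the reject state qR and halts.

The machine executed 1 step before halting.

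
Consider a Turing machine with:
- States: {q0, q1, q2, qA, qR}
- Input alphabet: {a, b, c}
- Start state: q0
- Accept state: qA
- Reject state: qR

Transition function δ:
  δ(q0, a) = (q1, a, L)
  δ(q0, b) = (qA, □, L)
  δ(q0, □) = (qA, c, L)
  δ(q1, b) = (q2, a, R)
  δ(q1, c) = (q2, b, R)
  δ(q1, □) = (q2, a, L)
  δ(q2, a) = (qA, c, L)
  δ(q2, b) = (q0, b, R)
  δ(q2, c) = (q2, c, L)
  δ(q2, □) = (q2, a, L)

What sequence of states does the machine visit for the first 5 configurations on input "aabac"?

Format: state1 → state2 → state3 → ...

Execution trace:
Initial: [q0]aabac
Step 1: δ(q0, a) = (q1, a, L) → [q1]□aabac
Step 2: δ(q1, □) = (q2, a, L) → [q2]□aaabac
Step 3: δ(q2, □) = (q2, a, L) → [q2]□aaaabac
Step 4: δ(q2, □) = (q2, a, L) → [q2]□aaaaabac

State sequence: q0 → q1 → q2 → q2 → q2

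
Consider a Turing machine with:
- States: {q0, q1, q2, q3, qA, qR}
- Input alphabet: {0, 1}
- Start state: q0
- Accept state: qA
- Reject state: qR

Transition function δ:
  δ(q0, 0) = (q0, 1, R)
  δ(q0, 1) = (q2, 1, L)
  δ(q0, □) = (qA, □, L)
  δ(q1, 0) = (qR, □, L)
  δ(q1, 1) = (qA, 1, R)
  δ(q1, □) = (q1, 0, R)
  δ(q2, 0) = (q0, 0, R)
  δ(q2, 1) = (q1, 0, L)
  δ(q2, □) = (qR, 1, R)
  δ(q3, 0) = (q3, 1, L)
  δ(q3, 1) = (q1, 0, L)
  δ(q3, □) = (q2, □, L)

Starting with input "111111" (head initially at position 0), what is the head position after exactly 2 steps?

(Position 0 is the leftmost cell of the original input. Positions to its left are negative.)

Execution trace (head position shown):
Step 0: [q0]111111  (head at position 0)
Step 1: move left → [q2]□111111  (head at position -1)
Step 2: move right → 1[qR]111111  (head at position 0)

After 2 steps, the head is at position 0.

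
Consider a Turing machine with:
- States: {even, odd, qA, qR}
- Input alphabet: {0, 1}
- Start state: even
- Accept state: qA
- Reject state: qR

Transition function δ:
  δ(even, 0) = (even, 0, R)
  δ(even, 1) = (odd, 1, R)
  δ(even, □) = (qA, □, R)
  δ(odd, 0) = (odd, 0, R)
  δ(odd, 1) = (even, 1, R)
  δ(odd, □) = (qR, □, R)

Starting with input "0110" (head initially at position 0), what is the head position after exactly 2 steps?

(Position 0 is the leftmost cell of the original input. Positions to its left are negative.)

Execution trace (head position shown):
Step 0: [even]0110  (head at position 0)
Step 1: move right → 0[even]110  (head at position 1)
Step 2: move right → 01[odd]10  (head at position 2)

After 2 steps, the head is at position 2.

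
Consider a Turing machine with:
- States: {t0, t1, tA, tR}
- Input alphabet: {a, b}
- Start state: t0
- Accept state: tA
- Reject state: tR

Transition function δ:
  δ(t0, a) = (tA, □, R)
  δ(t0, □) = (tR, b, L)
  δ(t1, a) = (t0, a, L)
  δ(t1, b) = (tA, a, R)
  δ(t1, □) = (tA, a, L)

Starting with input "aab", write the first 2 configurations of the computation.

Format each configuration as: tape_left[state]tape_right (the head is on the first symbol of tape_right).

Transitions applied:
Step 1: δ(t0, a) = (tA, □, R)

The first 2 configurations are:
[t0]aab ⊢ □[tA]ab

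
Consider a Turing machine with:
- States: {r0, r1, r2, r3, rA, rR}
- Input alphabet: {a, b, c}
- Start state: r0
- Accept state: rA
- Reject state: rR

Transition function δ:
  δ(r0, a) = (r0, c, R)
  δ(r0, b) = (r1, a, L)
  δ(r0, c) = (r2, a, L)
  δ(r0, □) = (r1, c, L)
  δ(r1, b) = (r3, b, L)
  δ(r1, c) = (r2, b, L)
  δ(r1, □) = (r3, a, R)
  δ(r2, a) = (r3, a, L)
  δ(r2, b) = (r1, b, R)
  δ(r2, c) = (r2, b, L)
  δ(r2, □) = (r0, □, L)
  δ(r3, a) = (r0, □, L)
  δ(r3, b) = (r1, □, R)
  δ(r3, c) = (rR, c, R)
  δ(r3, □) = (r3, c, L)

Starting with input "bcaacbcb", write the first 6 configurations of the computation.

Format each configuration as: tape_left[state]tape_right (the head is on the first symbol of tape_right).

Transitions applied:
Step 1: δ(r0, b) = (r1, a, L)
Step 2: δ(r1, □) = (r3, a, R)
Step 3: δ(r3, a) = (r0, □, L)
Step 4: δ(r0, a) = (r0, c, R)
Step 5: δ(r0, □) = (r1, c, L)

The first 6 configurations are:
[r0]bcaacbcb ⊢ [r1]□acaacbcb ⊢ a[r3]acaacbcb ⊢ [r0]a□caacbcb ⊢ c[r0]□caacbcb ⊢ [r1]cccaacbcb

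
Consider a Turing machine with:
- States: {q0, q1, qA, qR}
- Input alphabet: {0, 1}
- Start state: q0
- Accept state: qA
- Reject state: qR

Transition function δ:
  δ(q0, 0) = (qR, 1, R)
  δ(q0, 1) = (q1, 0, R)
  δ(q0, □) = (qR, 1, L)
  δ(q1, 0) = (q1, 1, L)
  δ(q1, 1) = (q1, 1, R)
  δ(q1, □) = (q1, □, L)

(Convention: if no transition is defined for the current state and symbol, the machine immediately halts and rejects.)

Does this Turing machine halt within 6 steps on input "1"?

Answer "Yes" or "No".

Execution trace:
Initial: [q0]1
Step 1: δ(q0, 1) = (q1, 0, R) → 0[q1]□
Step 2: δ(q1, □) = (q1, □, L) → [q1]0□
Step 3: δ(q1, 0) = (q1, 1, L) → [q1]□1□
Step 4: δ(q1, □) = (q1, □, L) → [q1]□□1□
Step 5: δ(q1, □) = (q1, □, L) → [q1]□□□1□
Step 6: δ(q1, □) = (q1, □, L) → [q1]□□□□1□

The machine has not reached a halting state after 6 steps.
The machine did not halt within the 6-step bound.

Answer: No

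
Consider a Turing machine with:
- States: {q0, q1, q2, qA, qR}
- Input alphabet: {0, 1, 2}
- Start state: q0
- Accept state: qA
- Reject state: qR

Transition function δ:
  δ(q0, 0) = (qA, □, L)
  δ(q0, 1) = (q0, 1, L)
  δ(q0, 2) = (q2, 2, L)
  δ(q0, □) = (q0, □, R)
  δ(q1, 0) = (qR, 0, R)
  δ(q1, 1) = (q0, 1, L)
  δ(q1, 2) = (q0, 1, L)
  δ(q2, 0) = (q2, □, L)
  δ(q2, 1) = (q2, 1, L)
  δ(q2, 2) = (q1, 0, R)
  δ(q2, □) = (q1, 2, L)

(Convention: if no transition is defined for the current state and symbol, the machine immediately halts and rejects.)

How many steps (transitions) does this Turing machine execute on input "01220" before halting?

Execution trace:
Initial: [q0]01220
Step 1: δ(q0, 0) = (qA, □, L) → [qA]□□1220

The machine reaches the accept state qA and halts.

The machine executed 1 step before halting.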